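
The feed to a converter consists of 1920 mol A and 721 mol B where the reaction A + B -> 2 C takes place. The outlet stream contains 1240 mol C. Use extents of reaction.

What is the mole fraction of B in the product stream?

0.0382

For C: n = n₀ + 2ξ → 1240 = 0 + 2ξ, giving ξ = 620 mol.
Outlet amounts (n = n₀ + ν ξ):
  A: 1920 − 1(620) = 1300
  B: 721 − 1(620) = 101
  C: 0 + 2(620) = 1240
Total out = 2641 mol; y_B = 101 / 2641 = 0.03824.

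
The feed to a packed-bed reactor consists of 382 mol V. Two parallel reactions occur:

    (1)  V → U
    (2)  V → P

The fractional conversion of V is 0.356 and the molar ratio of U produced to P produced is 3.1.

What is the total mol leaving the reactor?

Conversion of V: V consumed = 0.356 × 382 = 136 mol = 1ξ₁ + 1ξ₂.
Selectivity: 1ξ₁ / (1ξ₂) = 3.1 → ξ₁ = 3.1 ξ₂.
Substitute: (1·3.1 + 1) ξ₂ = 136 → ξ₂ = 33.17 mol, ξ₁ = 102.8 mol.
Outlet amounts (n = n₀ + Σ ν·ξ):
  V: 382 − 1(102.8) − 1(33.17) = 246
  U: 0 + 1(102.8) = 102.8
  P: 0 + 1(33.17) = 33.17
Total out = 246 + 102.8 + 33.17 = 382 mol.

382 mol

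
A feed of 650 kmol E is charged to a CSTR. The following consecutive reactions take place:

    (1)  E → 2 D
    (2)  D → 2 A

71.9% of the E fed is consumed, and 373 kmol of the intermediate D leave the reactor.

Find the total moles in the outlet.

1680 kmol

Conversion of E: E consumed = 1ξ₁ = 0.719 × 650 → ξ₁ = 467.3 kmol.
D balance: n_D = 0 + 2ξ₁ − 1ξ₂ = 373 → ξ₂ = (2·467.3 − 373)/1 = 561.7 kmol.
Outlet amounts (n = n₀ + Σ ν·ξ):
  E: 650 − 1(467.3) = 182.7
  D: 0 + 2(467.3) − 1(561.7) = 373
  A: 0 + 2(561.7) = 1123
Total out = 182.7 + 373 + 1123 = 1679 kmol.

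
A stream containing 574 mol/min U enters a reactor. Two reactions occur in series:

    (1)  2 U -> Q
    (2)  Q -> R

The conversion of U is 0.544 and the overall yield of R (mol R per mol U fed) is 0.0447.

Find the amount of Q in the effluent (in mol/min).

130 mol/min

Conversion of U: U consumed = 2ξ₁ = 0.544 × 574 → ξ₁ = 156.1 mol/min.
Yield of R: 1ξ₂ / 574 = 0.0447 → ξ₂ = 25.66 mol/min.
Outlet amounts (n = n₀ + Σ ν·ξ):
  U: 574 − 2(156.1) = 261.7
  Q: 0 + 1(156.1) − 1(25.66) = 130.5
  R: 0 + 1(25.66) = 25.66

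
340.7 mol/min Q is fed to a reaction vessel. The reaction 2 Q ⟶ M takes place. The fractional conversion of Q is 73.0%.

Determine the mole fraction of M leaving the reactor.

Q reacted = 0.73 × 340.7 = 248.7 mol/min; ν_Q = −2, so ξ = 248.7/2 = 124.4 mol/min.
Outlet amounts (n = n₀ + ν ξ):
  Q: 340.7 − 2(124.4) = 91.99
  M: 0 + 1(124.4) = 124.4
Total out = 216.3 mol/min; y_M = 124.4 / 216.3 = 0.5748.

0.575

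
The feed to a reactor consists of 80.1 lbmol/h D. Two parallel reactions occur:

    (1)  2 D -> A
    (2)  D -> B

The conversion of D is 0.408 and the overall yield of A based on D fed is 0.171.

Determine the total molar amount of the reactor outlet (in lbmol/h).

Yield of A: 1ξ₁ / 80.1 = 0.171 → ξ₁ = 13.7 lbmol/h.
Conversion of D: 2ξ₁ + 1ξ₂ = 0.408 × 80.1 = 32.68 → ξ₂ = 5.287 lbmol/h.
Outlet amounts (n = n₀ + Σ ν·ξ):
  D: 80.1 − 2(13.7) − 1(5.287) = 47.42
  A: 0 + 1(13.7) = 13.7
  B: 0 + 1(5.287) = 5.287
Total out = 47.42 + 13.7 + 5.287 = 66.4 lbmol/h.

66.4 lbmol/h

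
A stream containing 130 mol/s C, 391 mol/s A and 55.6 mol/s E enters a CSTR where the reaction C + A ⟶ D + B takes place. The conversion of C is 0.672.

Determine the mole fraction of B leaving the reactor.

C reacted = 0.672 × 130 = 87.36 mol/s; ν_C = −1, so ξ = 87.36/1 = 87.36 mol/s.
Outlet amounts (n = n₀ + ν ξ):
  C: 130 − 1(87.36) = 42.64
  A: 391 − 1(87.36) = 303.6
  D: 0 + 1(87.36) = 87.36
  B: 0 + 1(87.36) = 87.36
  E: 55.6 (inert)
Total out = 576.6 mol/s; y_B = 87.36 / 576.6 = 0.1515.

0.152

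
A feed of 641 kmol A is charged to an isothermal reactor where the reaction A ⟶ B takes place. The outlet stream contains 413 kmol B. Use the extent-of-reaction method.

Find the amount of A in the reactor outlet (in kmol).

For B: n = n₀ + 1ξ → 413 = 0 + 1ξ, giving ξ = 413 kmol.
Outlet amounts (n = n₀ + ν ξ):
  A: 641 − 1(413) = 228
  B: 0 + 1(413) = 413

228 kmol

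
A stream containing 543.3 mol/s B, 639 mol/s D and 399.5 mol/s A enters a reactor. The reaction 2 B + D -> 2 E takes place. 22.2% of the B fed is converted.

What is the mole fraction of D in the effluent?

0.38

B reacted = 0.222 × 543.3 = 120.6 mol/s; ν_B = −2, so ξ = 120.6/2 = 60.31 mol/s.
Outlet amounts (n = n₀ + ν ξ):
  B: 543.3 − 2(60.31) = 422.7
  D: 639 − 1(60.31) = 578.7
  E: 0 + 2(60.31) = 120.6
  A: 399.5 (inert)
Total out = 1521 mol/s; y_D = 578.7 / 1521 = 0.3803.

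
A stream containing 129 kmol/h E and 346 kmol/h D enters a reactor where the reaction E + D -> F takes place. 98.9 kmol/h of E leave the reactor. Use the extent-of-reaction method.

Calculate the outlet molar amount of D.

316 kmol/h

For E: n = n₀ − 1ξ → 98.9 = 129 − 1ξ, giving ξ = 30.1 kmol/h.
Outlet amounts (n = n₀ + ν ξ):
  E: 129 − 1(30.1) = 98.9
  D: 346 − 1(30.1) = 315.9
  F: 0 + 1(30.1) = 30.1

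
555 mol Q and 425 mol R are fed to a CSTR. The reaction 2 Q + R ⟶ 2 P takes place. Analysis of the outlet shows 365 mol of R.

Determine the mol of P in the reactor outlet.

120 mol

For R: n = n₀ − 1ξ → 365 = 425 − 1ξ, giving ξ = 60 mol.
Outlet amounts (n = n₀ + ν ξ):
  Q: 555 − 2(60) = 435
  R: 425 − 1(60) = 365
  P: 0 + 2(60) = 120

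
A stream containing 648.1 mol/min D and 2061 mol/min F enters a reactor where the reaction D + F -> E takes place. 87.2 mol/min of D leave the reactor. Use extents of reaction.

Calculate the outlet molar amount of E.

For D: n = n₀ − 1ξ → 87.2 = 648.1 − 1ξ, giving ξ = 560.9 mol/min.
Outlet amounts (n = n₀ + ν ξ):
  D: 648.1 − 1(560.9) = 87.2
  F: 2061 − 1(560.9) = 1500
  E: 0 + 1(560.9) = 560.9

561 mol/min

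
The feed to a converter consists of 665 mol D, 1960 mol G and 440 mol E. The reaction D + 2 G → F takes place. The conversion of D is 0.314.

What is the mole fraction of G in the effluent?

0.583

D reacted = 0.314 × 665 = 208.8 mol; ν_D = −1, so ξ = 208.8/1 = 208.8 mol.
Outlet amounts (n = n₀ + ν ξ):
  D: 665 − 1(208.8) = 456.2
  G: 1960 − 2(208.8) = 1542
  F: 0 + 1(208.8) = 208.8
  E: 440 (inert)
Total out = 2647 mol; y_G = 1542 / 2647 = 0.5826.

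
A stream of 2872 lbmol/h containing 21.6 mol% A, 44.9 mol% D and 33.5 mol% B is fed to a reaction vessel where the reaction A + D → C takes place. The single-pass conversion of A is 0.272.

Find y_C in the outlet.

0.0624

A reacted = 0.272 × 620.4 = 168.7 lbmol/h; ν_A = −1, so ξ = 168.7/1 = 168.7 lbmol/h.
Outlet amounts (n = n₀ + ν ξ):
  A: 620.4 − 1(168.7) = 451.6
  D: 1290 − 1(168.7) = 1121
  C: 0 + 1(168.7) = 168.7
  B: 962.1 (inert)
Total out = 2703 lbmol/h; y_C = 168.7 / 2703 = 0.06242.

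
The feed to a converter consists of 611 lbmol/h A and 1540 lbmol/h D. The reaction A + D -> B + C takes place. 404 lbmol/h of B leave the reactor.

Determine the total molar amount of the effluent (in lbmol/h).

For B: n = n₀ + 1ξ → 404 = 0 + 1ξ, giving ξ = 404 lbmol/h.
Outlet amounts (n = n₀ + ν ξ):
  A: 611 − 1(404) = 207
  D: 1540 − 1(404) = 1136
  B: 0 + 1(404) = 404
  C: 0 + 1(404) = 404
Total out = 207 + 1136 + 404 + 404 = 2151 lbmol/h.

2150 lbmol/h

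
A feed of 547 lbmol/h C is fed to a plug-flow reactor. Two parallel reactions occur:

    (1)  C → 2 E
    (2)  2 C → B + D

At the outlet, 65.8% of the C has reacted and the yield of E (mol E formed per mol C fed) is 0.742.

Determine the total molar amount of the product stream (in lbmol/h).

750 lbmol/h

Yield of E: 2ξ₁ / 547 = 0.742 → ξ₁ = 202.9 lbmol/h.
Conversion of C: 1ξ₁ + 2ξ₂ = 0.658 × 547 = 359.9 → ξ₂ = 78.49 lbmol/h.
Outlet amounts (n = n₀ + Σ ν·ξ):
  C: 547 − 1(202.9) − 2(78.49) = 187.1
  E: 0 + 2(202.9) = 405.9
  B: 0 + 1(78.49) = 78.49
  D: 0 + 1(78.49) = 78.49
Total out = 187.1 + 405.9 + 78.49 + 78.49 = 749.9 lbmol/h.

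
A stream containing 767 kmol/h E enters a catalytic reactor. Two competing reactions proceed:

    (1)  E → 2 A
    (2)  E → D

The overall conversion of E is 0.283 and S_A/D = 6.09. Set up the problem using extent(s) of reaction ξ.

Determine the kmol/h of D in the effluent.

53.7 kmol/h

Conversion of E: E consumed = 0.283 × 767 = 217.1 kmol/h = 1ξ₁ + 1ξ₂.
Selectivity: 2ξ₁ / (1ξ₂) = 6.09 → ξ₁ = 3.045 ξ₂.
Substitute: (1·3.045 + 1) ξ₂ = 217.1 → ξ₂ = 53.66 kmol/h, ξ₁ = 163.4 kmol/h.
Outlet amounts (n = n₀ + Σ ν·ξ):
  E: 767 − 1(163.4) − 1(53.66) = 549.9
  A: 0 + 2(163.4) = 326.8
  D: 0 + 1(53.66) = 53.66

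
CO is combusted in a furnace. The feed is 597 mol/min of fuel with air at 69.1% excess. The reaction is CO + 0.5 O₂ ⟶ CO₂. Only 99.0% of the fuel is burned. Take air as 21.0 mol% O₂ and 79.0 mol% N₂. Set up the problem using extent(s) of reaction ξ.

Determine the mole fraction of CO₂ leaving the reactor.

0.218

Stoichiometric O₂ = 0.5 × 597 = 298.5 mol/min; O₂ fed = 298.5 × 1.691 = 504.8 mol/min.
N₂ fed = 504.8 × 79/21 = 1899 mol/min.
Fuel reacted = 0.99 × 597 → ξ = 591 mol/min.
Outlet (n = n₀ + ν ξ):
  CO: 597 − 1(591) = 5.97
  O₂: 504.8 − 0.5(591) = 209.2
  N₂: 1899 (inert)
  CO₂: 0 + 1(591) = 591
Total out = 2705 mol/min; y_CO₂ = 591 / 2705 = 0.2185.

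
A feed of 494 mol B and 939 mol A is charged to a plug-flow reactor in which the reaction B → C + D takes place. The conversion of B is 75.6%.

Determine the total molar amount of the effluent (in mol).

1810 mol

B reacted = 0.756 × 494 = 373.5 mol; ν_B = −1, so ξ = 373.5/1 = 373.5 mol.
Outlet amounts (n = n₀ + ν ξ):
  B: 494 − 1(373.5) = 120.5
  C: 0 + 1(373.5) = 373.5
  D: 0 + 1(373.5) = 373.5
  A: 939 (inert)
Total out = 120.5 + 373.5 + 373.5 + 939 = 1806 mol.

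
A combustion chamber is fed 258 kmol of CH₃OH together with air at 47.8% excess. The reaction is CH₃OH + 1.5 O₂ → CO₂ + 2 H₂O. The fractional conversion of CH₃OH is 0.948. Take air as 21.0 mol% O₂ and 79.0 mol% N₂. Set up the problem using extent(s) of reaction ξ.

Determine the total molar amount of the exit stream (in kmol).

Stoichiometric O₂ = 1.5 × 258 = 387 kmol; O₂ fed = 387 × 1.478 = 572 kmol.
N₂ fed = 572 × 79/21 = 2152 kmol.
Fuel reacted = 0.948 × 258 → ξ = 244.6 kmol.
Outlet (n = n₀ + ν ξ):
  CH₃OH: 258 − 1(244.6) = 13.42
  O₂: 572 − 1.5(244.6) = 205.1
  N₂: 2152 (inert)
  CO₂: 0 + 1(244.6) = 244.6
  H₂O: 0 + 2(244.6) = 489.2
Total out = 13.42 + 205.1 + 2152 + 244.6 + 489.2 = 3104 kmol.

3100 kmol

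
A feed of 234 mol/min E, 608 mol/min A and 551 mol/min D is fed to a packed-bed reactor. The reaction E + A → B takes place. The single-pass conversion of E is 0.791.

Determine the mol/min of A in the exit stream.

423 mol/min

E reacted = 0.791 × 234 = 185.1 mol/min; ν_E = −1, so ξ = 185.1/1 = 185.1 mol/min.
Outlet amounts (n = n₀ + ν ξ):
  E: 234 − 1(185.1) = 48.91
  A: 608 − 1(185.1) = 422.9
  B: 0 + 1(185.1) = 185.1
  D: 551 (inert)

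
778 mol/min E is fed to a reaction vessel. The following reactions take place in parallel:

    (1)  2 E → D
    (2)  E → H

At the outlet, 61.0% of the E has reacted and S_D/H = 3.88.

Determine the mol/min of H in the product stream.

Conversion of E: E consumed = 0.61 × 778 = 474.6 mol/min = 2ξ₁ + 1ξ₂.
Selectivity: 1ξ₁ / (1ξ₂) = 3.88 → ξ₁ = 3.88 ξ₂.
Substitute: (2·3.88 + 1) ξ₂ = 474.6 → ξ₂ = 54.18 mol/min, ξ₁ = 210.2 mol/min.
Outlet amounts (n = n₀ + Σ ν·ξ):
  E: 778 − 2(210.2) − 1(54.18) = 303.4
  D: 0 + 1(210.2) = 210.2
  H: 0 + 1(54.18) = 54.18

54.2 mol/min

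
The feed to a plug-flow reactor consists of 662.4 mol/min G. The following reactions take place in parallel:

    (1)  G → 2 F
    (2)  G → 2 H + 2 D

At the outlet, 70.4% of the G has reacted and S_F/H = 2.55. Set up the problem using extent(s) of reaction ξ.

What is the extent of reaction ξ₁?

ξ₁ = 335 mol/min

Conversion of G: G consumed = 0.704 × 662.4 = 466.3 mol/min = 1ξ₁ + 1ξ₂.
Selectivity: 2ξ₁ / (2ξ₂) = 2.55 → ξ₁ = 2.55 ξ₂.
Substitute: (1·2.55 + 1) ξ₂ = 466.3 → ξ₂ = 131.4 mol/min, ξ₁ = 335 mol/min.
Outlet amounts (n = n₀ + Σ ν·ξ):
  G: 662.4 − 1(335) − 1(131.4) = 196.1
  F: 0 + 2(335) = 669.9
  H: 0 + 2(131.4) = 262.7
  D: 0 + 2(131.4) = 262.7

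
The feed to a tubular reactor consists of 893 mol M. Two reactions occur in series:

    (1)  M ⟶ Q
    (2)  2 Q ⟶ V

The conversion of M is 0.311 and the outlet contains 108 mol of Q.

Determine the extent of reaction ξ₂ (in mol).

Conversion of M: M consumed = 1ξ₁ = 0.311 × 893 → ξ₁ = 277.7 mol.
Q balance: n_Q = 0 + 1ξ₁ − 2ξ₂ = 108 → ξ₂ = (1·277.7 − 108)/2 = 84.86 mol.
Outlet amounts (n = n₀ + Σ ν·ξ):
  M: 893 − 1(277.7) = 615.3
  Q: 0 + 1(277.7) − 2(84.86) = 108
  V: 0 + 1(84.86) = 84.86

ξ₂ = 84.9 mol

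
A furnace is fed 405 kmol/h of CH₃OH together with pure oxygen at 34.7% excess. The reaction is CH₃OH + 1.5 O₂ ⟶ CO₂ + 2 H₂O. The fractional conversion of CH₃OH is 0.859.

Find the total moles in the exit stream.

Stoichiometric O₂ = 1.5 × 405 = 607.5 kmol/h; O₂ fed = 607.5 × 1.347 = 818.3 kmol/h.
Fuel reacted = 0.859 × 405 → ξ = 347.9 kmol/h.
Outlet (n = n₀ + ν ξ):
  CH₃OH: 405 − 1(347.9) = 57.11
  O₂: 818.3 − 1.5(347.9) = 296.5
  CO₂: 0 + 1(347.9) = 347.9
  H₂O: 0 + 2(347.9) = 695.8
Total out = 57.11 + 296.5 + 347.9 + 695.8 = 1397 kmol/h.

1400 kmol/h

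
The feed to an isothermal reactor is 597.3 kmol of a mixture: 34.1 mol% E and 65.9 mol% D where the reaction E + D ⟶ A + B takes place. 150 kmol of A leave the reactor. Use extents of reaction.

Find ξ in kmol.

For A: n = n₀ + 1ξ → 150 = 0 + 1ξ, giving ξ = 150 kmol.
Outlet amounts (n = n₀ + ν ξ):
  E: 203.7 − 1(150) = 53.68
  D: 393.6 − 1(150) = 243.6
  A: 0 + 1(150) = 150
  B: 0 + 1(150) = 150

ξ = 150 kmol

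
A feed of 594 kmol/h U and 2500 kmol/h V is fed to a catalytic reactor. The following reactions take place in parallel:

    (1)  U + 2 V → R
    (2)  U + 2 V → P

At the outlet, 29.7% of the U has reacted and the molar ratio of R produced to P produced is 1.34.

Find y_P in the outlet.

0.0275

Conversion of U: U consumed = 0.297 × 594 = 176.4 kmol/h = 1ξ₁ + 1ξ₂.
Selectivity: 1ξ₁ / (1ξ₂) = 1.34 → ξ₁ = 1.34 ξ₂.
Substitute: (1·1.34 + 1) ξ₂ = 176.4 → ξ₂ = 75.39 kmol/h, ξ₁ = 101 kmol/h.
Outlet amounts (n = n₀ + Σ ν·ξ):
  U: 594 − 1(101) − 1(75.39) = 417.6
  V: 2500 − 2(101) − 2(75.39) = 2147
  R: 0 + 1(101) = 101
  P: 0 + 1(75.39) = 75.39
Total out = 2741 kmol/h; y_P = 75.39 / 2741 = 0.0275.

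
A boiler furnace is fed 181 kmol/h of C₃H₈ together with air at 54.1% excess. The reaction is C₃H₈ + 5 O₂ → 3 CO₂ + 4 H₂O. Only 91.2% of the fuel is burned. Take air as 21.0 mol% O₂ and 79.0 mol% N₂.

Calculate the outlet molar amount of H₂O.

Stoichiometric O₂ = 5 × 181 = 905 kmol/h; O₂ fed = 905 × 1.541 = 1395 kmol/h.
N₂ fed = 1395 × 79/21 = 5246 kmol/h.
Fuel reacted = 0.912 × 181 → ξ = 165.1 kmol/h.
Outlet (n = n₀ + ν ξ):
  C₃H₈: 181 − 1(165.1) = 15.93
  O₂: 1395 − 5(165.1) = 569.2
  N₂: 5246 (inert)
  CO₂: 0 + 3(165.1) = 495.2
  H₂O: 0 + 4(165.1) = 660.3

660 kmol/h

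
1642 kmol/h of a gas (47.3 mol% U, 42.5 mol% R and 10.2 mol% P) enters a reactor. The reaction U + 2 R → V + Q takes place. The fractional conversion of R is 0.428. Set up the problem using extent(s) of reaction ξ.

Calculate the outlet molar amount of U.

627 kmol/h

R reacted = 0.428 × 697.9 = 298.7 kmol/h; ν_R = −2, so ξ = 298.7/2 = 149.3 kmol/h.
Outlet amounts (n = n₀ + ν ξ):
  U: 776.7 − 1(149.3) = 627.3
  R: 697.9 − 2(149.3) = 399.2
  V: 0 + 1(149.3) = 149.3
  Q: 0 + 1(149.3) = 149.3
  P: 167.5 (inert)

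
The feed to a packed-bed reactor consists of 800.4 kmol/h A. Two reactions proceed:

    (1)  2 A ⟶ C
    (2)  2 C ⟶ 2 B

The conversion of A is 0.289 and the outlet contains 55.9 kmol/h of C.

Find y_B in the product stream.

0.0873

Conversion of A: A consumed = 2ξ₁ = 0.289 × 800.4 → ξ₁ = 115.7 kmol/h.
C balance: n_C = 0 + 1ξ₁ − 2ξ₂ = 55.9 → ξ₂ = (1·115.7 − 55.9)/2 = 29.88 kmol/h.
Outlet amounts (n = n₀ + Σ ν·ξ):
  A: 800.4 − 2(115.7) = 569.1
  C: 0 + 1(115.7) − 2(29.88) = 55.9
  B: 0 + 2(29.88) = 59.76
Total out = 684.7 kmol/h; y_B = 59.76 / 684.7 = 0.08727.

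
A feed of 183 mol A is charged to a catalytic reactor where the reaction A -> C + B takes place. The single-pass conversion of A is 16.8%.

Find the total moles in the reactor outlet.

214 mol

A reacted = 0.168 × 183 = 30.74 mol; ν_A = −1, so ξ = 30.74/1 = 30.74 mol.
Outlet amounts (n = n₀ + ν ξ):
  A: 183 − 1(30.74) = 152.3
  C: 0 + 1(30.74) = 30.74
  B: 0 + 1(30.74) = 30.74
Total out = 152.3 + 30.74 + 30.74 = 213.7 mol.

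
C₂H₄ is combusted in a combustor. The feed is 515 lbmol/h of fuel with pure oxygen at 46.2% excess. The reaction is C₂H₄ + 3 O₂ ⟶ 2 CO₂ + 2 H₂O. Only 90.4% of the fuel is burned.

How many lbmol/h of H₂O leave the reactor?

Stoichiometric O₂ = 3 × 515 = 1545 lbmol/h; O₂ fed = 1545 × 1.462 = 2259 lbmol/h.
Fuel reacted = 0.904 × 515 → ξ = 465.6 lbmol/h.
Outlet (n = n₀ + ν ξ):
  C₂H₄: 515 − 1(465.6) = 49.44
  O₂: 2259 − 3(465.6) = 862.1
  CO₂: 0 + 2(465.6) = 931.1
  H₂O: 0 + 2(465.6) = 931.1

931 lbmol/h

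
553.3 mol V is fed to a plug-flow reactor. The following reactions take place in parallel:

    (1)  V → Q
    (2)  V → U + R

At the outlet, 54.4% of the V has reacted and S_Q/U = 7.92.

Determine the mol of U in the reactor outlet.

Conversion of V: V consumed = 0.544 × 553.3 = 301 mol = 1ξ₁ + 1ξ₂.
Selectivity: 1ξ₁ / (1ξ₂) = 7.92 → ξ₁ = 7.92 ξ₂.
Substitute: (1·7.92 + 1) ξ₂ = 301 → ξ₂ = 33.74 mol, ξ₁ = 267.3 mol.
Outlet amounts (n = n₀ + Σ ν·ξ):
  V: 553.3 − 1(267.3) − 1(33.74) = 252.3
  Q: 0 + 1(267.3) = 267.3
  U: 0 + 1(33.74) = 33.74
  R: 0 + 1(33.74) = 33.74

33.7 mol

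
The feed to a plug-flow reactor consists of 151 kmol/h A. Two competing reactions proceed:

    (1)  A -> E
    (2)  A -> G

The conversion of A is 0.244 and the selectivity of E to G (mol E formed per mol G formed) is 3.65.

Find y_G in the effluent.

Conversion of A: A consumed = 0.244 × 151 = 36.84 kmol/h = 1ξ₁ + 1ξ₂.
Selectivity: 1ξ₁ / (1ξ₂) = 3.65 → ξ₁ = 3.65 ξ₂.
Substitute: (1·3.65 + 1) ξ₂ = 36.84 → ξ₂ = 7.923 kmol/h, ξ₁ = 28.92 kmol/h.
Outlet amounts (n = n₀ + Σ ν·ξ):
  A: 151 − 1(28.92) − 1(7.923) = 114.2
  E: 0 + 1(28.92) = 28.92
  G: 0 + 1(7.923) = 7.923
Total out = 151 kmol/h; y_G = 7.923 / 151 = 0.05247.

0.0525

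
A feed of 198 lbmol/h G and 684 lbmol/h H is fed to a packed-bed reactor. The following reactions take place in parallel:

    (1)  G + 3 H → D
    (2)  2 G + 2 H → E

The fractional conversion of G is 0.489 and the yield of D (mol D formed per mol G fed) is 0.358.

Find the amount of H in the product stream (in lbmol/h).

445 lbmol/h

Yield of D: 1ξ₁ / 198 = 0.358 → ξ₁ = 70.88 lbmol/h.
Conversion of G: 1ξ₁ + 2ξ₂ = 0.489 × 198 = 96.82 → ξ₂ = 12.97 lbmol/h.
Outlet amounts (n = n₀ + Σ ν·ξ):
  G: 198 − 1(70.88) − 2(12.97) = 101.2
  H: 684 − 3(70.88) − 2(12.97) = 445.4
  D: 0 + 1(70.88) = 70.88
  E: 0 + 1(12.97) = 12.97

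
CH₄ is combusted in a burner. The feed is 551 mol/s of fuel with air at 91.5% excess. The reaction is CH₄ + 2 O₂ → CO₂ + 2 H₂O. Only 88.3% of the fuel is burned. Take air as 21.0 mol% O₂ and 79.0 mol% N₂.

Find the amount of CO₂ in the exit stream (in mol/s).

Stoichiometric O₂ = 2 × 551 = 1102 mol/s; O₂ fed = 1102 × 1.915 = 2110 mol/s.
N₂ fed = 2110 × 79/21 = 7939 mol/s.
Fuel reacted = 0.883 × 551 → ξ = 486.5 mol/s.
Outlet (n = n₀ + ν ξ):
  CH₄: 551 − 1(486.5) = 64.47
  O₂: 2110 − 2(486.5) = 1137
  N₂: 7939 (inert)
  CO₂: 0 + 1(486.5) = 486.5
  H₂O: 0 + 2(486.5) = 973.1

487 mol/s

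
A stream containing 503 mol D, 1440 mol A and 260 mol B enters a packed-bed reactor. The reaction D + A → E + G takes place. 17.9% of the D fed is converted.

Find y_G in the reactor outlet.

D reacted = 0.179 × 503 = 90.04 mol; ν_D = −1, so ξ = 90.04/1 = 90.04 mol.
Outlet amounts (n = n₀ + ν ξ):
  D: 503 − 1(90.04) = 413
  A: 1440 − 1(90.04) = 1350
  E: 0 + 1(90.04) = 90.04
  G: 0 + 1(90.04) = 90.04
  B: 260 (inert)
Total out = 2203 mol; y_G = 90.04 / 2203 = 0.04087.

0.0409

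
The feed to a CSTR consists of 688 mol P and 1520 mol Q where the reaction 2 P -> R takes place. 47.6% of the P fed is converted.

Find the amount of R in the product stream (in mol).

P reacted = 0.476 × 688 = 327.5 mol; ν_P = −2, so ξ = 327.5/2 = 163.7 mol.
Outlet amounts (n = n₀ + ν ξ):
  P: 688 − 2(163.7) = 360.5
  R: 0 + 1(163.7) = 163.7
  Q: 1520 (inert)

164 mol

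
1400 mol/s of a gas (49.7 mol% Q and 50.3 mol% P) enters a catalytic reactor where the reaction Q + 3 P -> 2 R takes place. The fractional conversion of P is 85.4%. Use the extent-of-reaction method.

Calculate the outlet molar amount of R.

401 mol/s

P reacted = 0.854 × 704.2 = 601.4 mol/s; ν_P = −3, so ξ = 601.4/3 = 200.5 mol/s.
Outlet amounts (n = n₀ + ν ξ):
  Q: 695.8 − 1(200.5) = 495.3
  P: 704.2 − 3(200.5) = 102.8
  R: 0 + 2(200.5) = 400.9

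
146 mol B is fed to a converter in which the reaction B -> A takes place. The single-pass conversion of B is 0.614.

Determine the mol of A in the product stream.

89.6 mol

B reacted = 0.614 × 146 = 89.64 mol; ν_B = −1, so ξ = 89.64/1 = 89.64 mol.
Outlet amounts (n = n₀ + ν ξ):
  B: 146 − 1(89.64) = 56.36
  A: 0 + 1(89.64) = 89.64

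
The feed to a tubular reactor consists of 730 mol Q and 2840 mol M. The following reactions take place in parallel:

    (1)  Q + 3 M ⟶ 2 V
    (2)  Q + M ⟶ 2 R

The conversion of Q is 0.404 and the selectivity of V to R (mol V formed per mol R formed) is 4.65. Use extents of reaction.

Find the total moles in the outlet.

Conversion of Q: Q consumed = 0.404 × 730 = 294.9 mol = 1ξ₁ + 1ξ₂.
Selectivity: 2ξ₁ / (2ξ₂) = 4.65 → ξ₁ = 4.65 ξ₂.
Substitute: (1·4.65 + 1) ξ₂ = 294.9 → ξ₂ = 52.2 mol, ξ₁ = 242.7 mol.
Outlet amounts (n = n₀ + Σ ν·ξ):
  Q: 730 − 1(242.7) − 1(52.2) = 435.1
  M: 2840 − 3(242.7) − 1(52.2) = 2060
  V: 0 + 2(242.7) = 485.4
  R: 0 + 2(52.2) = 104.4
Total out = 435.1 + 2060 + 485.4 + 104.4 = 3085 mol.

3080 mol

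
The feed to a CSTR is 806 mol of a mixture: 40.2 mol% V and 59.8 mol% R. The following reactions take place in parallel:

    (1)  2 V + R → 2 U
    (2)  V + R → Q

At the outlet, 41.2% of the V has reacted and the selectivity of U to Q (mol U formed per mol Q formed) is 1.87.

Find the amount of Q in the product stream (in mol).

46.5 mol

Conversion of V: V consumed = 0.412 × 324 = 133.5 mol = 2ξ₁ + 1ξ₂.
Selectivity: 2ξ₁ / (1ξ₂) = 1.87 → ξ₁ = 0.935 ξ₂.
Substitute: (2·0.935 + 1) ξ₂ = 133.5 → ξ₂ = 46.51 mol, ξ₁ = 43.49 mol.
Outlet amounts (n = n₀ + Σ ν·ξ):
  V: 324 − 2(43.49) − 1(46.51) = 190.5
  R: 482 − 1(43.49) − 1(46.51) = 392
  U: 0 + 2(43.49) = 86.98
  Q: 0 + 1(46.51) = 46.51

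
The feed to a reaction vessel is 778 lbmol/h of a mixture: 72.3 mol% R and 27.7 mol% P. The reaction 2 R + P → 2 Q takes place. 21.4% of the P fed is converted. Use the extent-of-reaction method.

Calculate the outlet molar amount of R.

P reacted = 0.214 × 215.5 = 46.12 lbmol/h; ν_P = −1, so ξ = 46.12/1 = 46.12 lbmol/h.
Outlet amounts (n = n₀ + ν ξ):
  R: 562.5 − 2(46.12) = 470.3
  P: 215.5 − 1(46.12) = 169.4
  Q: 0 + 2(46.12) = 92.24

470 lbmol/h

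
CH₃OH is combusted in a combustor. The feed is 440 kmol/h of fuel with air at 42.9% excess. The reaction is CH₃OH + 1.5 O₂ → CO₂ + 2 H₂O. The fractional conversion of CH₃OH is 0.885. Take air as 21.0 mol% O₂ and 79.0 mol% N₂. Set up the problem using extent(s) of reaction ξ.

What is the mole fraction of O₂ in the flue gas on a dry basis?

0.0826

Stoichiometric O₂ = 1.5 × 440 = 660 kmol/h; O₂ fed = 660 × 1.429 = 943.1 kmol/h.
N₂ fed = 943.1 × 79/21 = 3548 kmol/h.
Fuel reacted = 0.885 × 440 → ξ = 389.4 kmol/h.
Outlet (n = n₀ + ν ξ):
  CH₃OH: 440 − 1(389.4) = 50.6
  O₂: 943.1 − 1.5(389.4) = 359
  N₂: 3548 (inert)
  CO₂: 0 + 1(389.4) = 389.4
  H₂O: 0 + 2(389.4) = 778.8
Dry total = 4347 kmol/h; y_O₂ (dry) = 359 / 4347 = 0.08259.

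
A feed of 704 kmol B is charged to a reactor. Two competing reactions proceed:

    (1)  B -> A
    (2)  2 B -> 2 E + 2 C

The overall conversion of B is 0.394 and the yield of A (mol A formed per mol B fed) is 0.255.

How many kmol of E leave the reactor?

Yield of A: 1ξ₁ / 704 = 0.255 → ξ₁ = 179.5 kmol.
Conversion of B: 1ξ₁ + 2ξ₂ = 0.394 × 704 = 277.4 → ξ₂ = 48.93 kmol.
Outlet amounts (n = n₀ + Σ ν·ξ):
  B: 704 − 1(179.5) − 2(48.93) = 426.6
  A: 0 + 1(179.5) = 179.5
  E: 0 + 2(48.93) = 97.86
  C: 0 + 2(48.93) = 97.86

97.9 kmol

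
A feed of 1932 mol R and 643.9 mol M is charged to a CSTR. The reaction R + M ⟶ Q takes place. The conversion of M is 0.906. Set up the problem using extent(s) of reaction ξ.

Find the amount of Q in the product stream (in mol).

M reacted = 0.906 × 643.9 = 583.4 mol; ν_M = −1, so ξ = 583.4/1 = 583.4 mol.
Outlet amounts (n = n₀ + ν ξ):
  R: 1932 − 1(583.4) = 1349
  M: 643.9 − 1(583.4) = 60.53
  Q: 0 + 1(583.4) = 583.4

583 mol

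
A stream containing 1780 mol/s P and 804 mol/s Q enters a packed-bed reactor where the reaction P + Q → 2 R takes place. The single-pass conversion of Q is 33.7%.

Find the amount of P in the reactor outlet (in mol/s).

Q reacted = 0.337 × 804 = 270.9 mol/s; ν_Q = −1, so ξ = 270.9/1 = 270.9 mol/s.
Outlet amounts (n = n₀ + ν ξ):
  P: 1780 − 1(270.9) = 1509
  Q: 804 − 1(270.9) = 533.1
  R: 0 + 2(270.9) = 541.9

1510 mol/s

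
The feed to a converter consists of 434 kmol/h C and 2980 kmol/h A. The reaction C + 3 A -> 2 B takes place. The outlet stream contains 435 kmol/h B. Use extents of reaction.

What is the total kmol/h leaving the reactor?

For B: n = n₀ + 2ξ → 435 = 0 + 2ξ, giving ξ = 217.5 kmol/h.
Outlet amounts (n = n₀ + ν ξ):
  C: 434 − 1(217.5) = 216.5
  A: 2980 − 3(217.5) = 2328
  B: 0 + 2(217.5) = 435
Total out = 216.5 + 2328 + 435 = 2979 kmol/h.

2980 kmol/h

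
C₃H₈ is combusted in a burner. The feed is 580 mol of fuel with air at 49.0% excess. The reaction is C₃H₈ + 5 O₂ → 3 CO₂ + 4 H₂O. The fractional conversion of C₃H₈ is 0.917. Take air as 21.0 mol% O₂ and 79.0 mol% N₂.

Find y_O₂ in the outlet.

Stoichiometric O₂ = 5 × 580 = 2900 mol; O₂ fed = 2900 × 1.490 = 4321 mol.
N₂ fed = 4321 × 79/21 = 16260 mol.
Fuel reacted = 0.917 × 580 → ξ = 531.9 mol.
Outlet (n = n₀ + ν ξ):
  C₃H₈: 580 − 1(531.9) = 48.14
  O₂: 4321 − 5(531.9) = 1662
  N₂: 16260 (inert)
  CO₂: 0 + 3(531.9) = 1596
  H₂O: 0 + 4(531.9) = 2127
Total out = 21690 mol; y_O₂ = 1662 / 21690 = 0.07662.

0.0766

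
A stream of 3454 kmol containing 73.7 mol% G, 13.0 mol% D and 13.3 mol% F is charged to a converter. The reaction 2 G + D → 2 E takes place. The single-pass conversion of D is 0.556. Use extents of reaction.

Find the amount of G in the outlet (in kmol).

2050 kmol

D reacted = 0.556 × 449 = 249.7 kmol; ν_D = −1, so ξ = 249.7/1 = 249.7 kmol.
Outlet amounts (n = n₀ + ν ξ):
  G: 2546 − 2(249.7) = 2046
  D: 449 − 1(249.7) = 199.4
  E: 0 + 2(249.7) = 499.3
  F: 459.4 (inert)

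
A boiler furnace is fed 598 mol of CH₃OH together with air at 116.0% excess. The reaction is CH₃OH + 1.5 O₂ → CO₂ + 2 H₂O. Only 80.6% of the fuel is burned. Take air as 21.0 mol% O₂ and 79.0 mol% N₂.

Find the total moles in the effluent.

10100 mol

Stoichiometric O₂ = 1.5 × 598 = 897 mol; O₂ fed = 897 × 2.160 = 1938 mol.
N₂ fed = 1938 × 79/21 = 7289 mol.
Fuel reacted = 0.806 × 598 → ξ = 482 mol.
Outlet (n = n₀ + ν ξ):
  CH₃OH: 598 − 1(482) = 116
  O₂: 1938 − 1.5(482) = 1215
  N₂: 7289 (inert)
  CO₂: 0 + 1(482) = 482
  H₂O: 0 + 2(482) = 964
Total out = 116 + 1215 + 7289 + 482 + 964 = 10070 mol.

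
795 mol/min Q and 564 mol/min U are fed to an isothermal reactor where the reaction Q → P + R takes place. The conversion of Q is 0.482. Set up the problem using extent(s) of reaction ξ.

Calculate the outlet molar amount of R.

Q reacted = 0.482 × 795 = 383.2 mol/min; ν_Q = −1, so ξ = 383.2/1 = 383.2 mol/min.
Outlet amounts (n = n₀ + ν ξ):
  Q: 795 − 1(383.2) = 411.8
  P: 0 + 1(383.2) = 383.2
  R: 0 + 1(383.2) = 383.2
  U: 564 (inert)

383 mol/min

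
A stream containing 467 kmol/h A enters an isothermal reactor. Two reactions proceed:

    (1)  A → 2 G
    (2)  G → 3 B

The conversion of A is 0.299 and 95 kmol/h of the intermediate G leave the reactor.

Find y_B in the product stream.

Conversion of A: A consumed = 1ξ₁ = 0.299 × 467 → ξ₁ = 139.6 kmol/h.
G balance: n_G = 0 + 2ξ₁ − 1ξ₂ = 95 → ξ₂ = (2·139.6 − 95)/1 = 184.3 kmol/h.
Outlet amounts (n = n₀ + Σ ν·ξ):
  A: 467 − 1(139.6) = 327.4
  G: 0 + 2(139.6) − 1(184.3) = 95
  B: 0 + 3(184.3) = 552.8
Total out = 975.2 kmol/h; y_B = 552.8 / 975.2 = 0.5669.

0.567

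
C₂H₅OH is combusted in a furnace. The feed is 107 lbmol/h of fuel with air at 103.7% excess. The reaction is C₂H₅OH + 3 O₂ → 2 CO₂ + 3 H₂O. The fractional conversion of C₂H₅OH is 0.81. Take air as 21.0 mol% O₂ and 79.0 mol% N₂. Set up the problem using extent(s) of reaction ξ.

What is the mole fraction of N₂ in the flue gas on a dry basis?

Stoichiometric O₂ = 3 × 107 = 321 lbmol/h; O₂ fed = 321 × 2.037 = 653.9 lbmol/h.
N₂ fed = 653.9 × 79/21 = 2460 lbmol/h.
Fuel reacted = 0.81 × 107 → ξ = 86.67 lbmol/h.
Outlet (n = n₀ + ν ξ):
  C₂H₅OH: 107 − 1(86.67) = 20.33
  O₂: 653.9 − 3(86.67) = 393.9
  N₂: 2460 (inert)
  CO₂: 0 + 2(86.67) = 173.3
  H₂O: 0 + 3(86.67) = 260
Dry total = 3047 lbmol/h; y_N₂ (dry) = 2460 / 3047 = 0.8072.

0.807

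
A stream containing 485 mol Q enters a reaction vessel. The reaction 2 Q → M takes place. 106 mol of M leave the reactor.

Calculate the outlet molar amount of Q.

For M: n = n₀ + 1ξ → 106 = 0 + 1ξ, giving ξ = 106 mol.
Outlet amounts (n = n₀ + ν ξ):
  Q: 485 − 2(106) = 273
  M: 0 + 1(106) = 106

273 mol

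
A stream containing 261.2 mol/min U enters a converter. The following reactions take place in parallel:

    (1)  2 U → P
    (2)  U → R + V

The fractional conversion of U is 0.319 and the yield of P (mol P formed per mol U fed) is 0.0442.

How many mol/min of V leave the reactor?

60.2 mol/min

Yield of P: 1ξ₁ / 261.2 = 0.0442 → ξ₁ = 11.55 mol/min.
Conversion of U: 2ξ₁ + 1ξ₂ = 0.319 × 261.2 = 83.32 → ξ₂ = 60.23 mol/min.
Outlet amounts (n = n₀ + Σ ν·ξ):
  U: 261.2 − 2(11.55) − 1(60.23) = 177.9
  P: 0 + 1(11.55) = 11.55
  R: 0 + 1(60.23) = 60.23
  V: 0 + 1(60.23) = 60.23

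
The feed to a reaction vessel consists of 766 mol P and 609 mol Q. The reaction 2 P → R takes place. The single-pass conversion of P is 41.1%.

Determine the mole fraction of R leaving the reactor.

0.129

P reacted = 0.411 × 766 = 314.8 mol; ν_P = −2, so ξ = 314.8/2 = 157.4 mol.
Outlet amounts (n = n₀ + ν ξ):
  P: 766 − 2(157.4) = 451.2
  R: 0 + 1(157.4) = 157.4
  Q: 609 (inert)
Total out = 1218 mol; y_R = 157.4 / 1218 = 0.1293.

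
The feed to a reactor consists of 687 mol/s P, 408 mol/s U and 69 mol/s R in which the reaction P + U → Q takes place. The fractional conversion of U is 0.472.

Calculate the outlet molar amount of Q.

U reacted = 0.472 × 408 = 192.6 mol/s; ν_U = −1, so ξ = 192.6/1 = 192.6 mol/s.
Outlet amounts (n = n₀ + ν ξ):
  P: 687 − 1(192.6) = 494.4
  U: 408 − 1(192.6) = 215.4
  Q: 0 + 1(192.6) = 192.6
  R: 69 (inert)

193 mol/s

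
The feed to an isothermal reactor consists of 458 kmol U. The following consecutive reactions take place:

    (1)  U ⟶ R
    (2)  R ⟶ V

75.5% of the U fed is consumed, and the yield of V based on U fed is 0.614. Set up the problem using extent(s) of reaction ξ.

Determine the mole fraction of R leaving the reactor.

Conversion of U: U consumed = 1ξ₁ = 0.755 × 458 → ξ₁ = 345.8 kmol.
Yield of V: 1ξ₂ / 458 = 0.614 → ξ₂ = 281.2 kmol.
Outlet amounts (n = n₀ + Σ ν·ξ):
  U: 458 − 1(345.8) = 112.2
  R: 0 + 1(345.8) − 1(281.2) = 64.58
  V: 0 + 1(281.2) = 281.2
Total out = 458 kmol; y_R = 64.58 / 458 = 0.141.

0.141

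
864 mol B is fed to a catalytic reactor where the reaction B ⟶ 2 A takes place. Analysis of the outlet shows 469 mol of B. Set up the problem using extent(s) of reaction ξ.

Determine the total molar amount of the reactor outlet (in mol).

For B: n = n₀ − 1ξ → 469 = 864 − 1ξ, giving ξ = 395 mol.
Outlet amounts (n = n₀ + ν ξ):
  B: 864 − 1(395) = 469
  A: 0 + 2(395) = 790
Total out = 469 + 790 = 1259 mol.

1260 mol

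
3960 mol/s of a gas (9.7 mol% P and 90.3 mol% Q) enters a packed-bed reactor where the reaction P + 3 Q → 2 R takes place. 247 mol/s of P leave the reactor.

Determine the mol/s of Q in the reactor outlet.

3160 mol/s

For P: n = n₀ − 1ξ → 247 = 384.1 − 1ξ, giving ξ = 137.1 mol/s.
Outlet amounts (n = n₀ + ν ξ):
  P: 384.1 − 1(137.1) = 247
  Q: 3576 − 3(137.1) = 3165
  R: 0 + 2(137.1) = 274.2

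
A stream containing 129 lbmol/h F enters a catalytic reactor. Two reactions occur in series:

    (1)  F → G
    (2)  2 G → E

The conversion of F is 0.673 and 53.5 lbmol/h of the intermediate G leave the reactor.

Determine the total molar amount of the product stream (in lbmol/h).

112 lbmol/h

Conversion of F: F consumed = 1ξ₁ = 0.673 × 129 → ξ₁ = 86.82 lbmol/h.
G balance: n_G = 0 + 1ξ₁ − 2ξ₂ = 53.5 → ξ₂ = (1·86.82 − 53.5)/2 = 16.66 lbmol/h.
Outlet amounts (n = n₀ + Σ ν·ξ):
  F: 129 − 1(86.82) = 42.18
  G: 0 + 1(86.82) − 2(16.66) = 53.5
  E: 0 + 1(16.66) = 16.66
Total out = 42.18 + 53.5 + 16.66 = 112.3 lbmol/h.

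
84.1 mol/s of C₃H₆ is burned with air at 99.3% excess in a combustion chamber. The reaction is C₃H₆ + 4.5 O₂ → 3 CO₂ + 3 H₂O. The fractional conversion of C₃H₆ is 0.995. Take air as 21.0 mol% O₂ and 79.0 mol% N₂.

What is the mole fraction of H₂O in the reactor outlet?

Stoichiometric O₂ = 4.5 × 84.1 = 378.4 mol/s; O₂ fed = 378.4 × 1.993 = 754.3 mol/s.
N₂ fed = 754.3 × 79/21 = 2837 mol/s.
Fuel reacted = 0.995 × 84.1 → ξ = 83.68 mol/s.
Outlet (n = n₀ + ν ξ):
  C₃H₆: 84.1 − 1(83.68) = 0.4205
  O₂: 754.3 − 4.5(83.68) = 377.7
  N₂: 2837 (inert)
  CO₂: 0 + 3(83.68) = 251
  H₂O: 0 + 3(83.68) = 251
Total out = 3718 mol/s; y_H₂O = 251 / 3718 = 0.06753.

0.0675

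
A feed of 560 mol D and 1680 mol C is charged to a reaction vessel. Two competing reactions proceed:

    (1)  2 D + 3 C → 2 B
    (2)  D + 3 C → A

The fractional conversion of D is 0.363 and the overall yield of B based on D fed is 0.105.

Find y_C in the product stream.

Yield of B: 2ξ₁ / 560 = 0.105 → ξ₁ = 29.4 mol.
Conversion of D: 2ξ₁ + 1ξ₂ = 0.363 × 560 = 203.3 → ξ₂ = 144.5 mol.
Outlet amounts (n = n₀ + Σ ν·ξ):
  D: 560 − 2(29.4) − 1(144.5) = 356.7
  C: 1680 − 3(29.4) − 3(144.5) = 1158
  B: 0 + 2(29.4) = 58.8
  A: 0 + 1(144.5) = 144.5
Total out = 1718 mol; y_C = 1158 / 1718 = 0.6741.

0.674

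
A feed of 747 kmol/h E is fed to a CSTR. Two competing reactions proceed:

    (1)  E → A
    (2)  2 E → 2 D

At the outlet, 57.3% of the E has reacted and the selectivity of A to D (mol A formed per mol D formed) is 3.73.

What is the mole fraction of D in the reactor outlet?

Conversion of E: E consumed = 0.573 × 747 = 428 kmol/h = 1ξ₁ + 2ξ₂.
Selectivity: 1ξ₁ / (2ξ₂) = 3.73 → ξ₁ = 7.46 ξ₂.
Substitute: (1·7.46 + 2) ξ₂ = 428 → ξ₂ = 45.25 kmol/h, ξ₁ = 337.5 kmol/h.
Outlet amounts (n = n₀ + Σ ν·ξ):
  E: 747 − 1(337.5) − 2(45.25) = 319
  A: 0 + 1(337.5) = 337.5
  D: 0 + 2(45.25) = 90.49
Total out = 747 kmol/h; y_D = 90.49 / 747 = 0.1211.

0.121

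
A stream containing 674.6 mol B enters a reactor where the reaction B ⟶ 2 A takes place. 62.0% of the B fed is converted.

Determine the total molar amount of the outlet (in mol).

B reacted = 0.62 × 674.6 = 418.3 mol; ν_B = −1, so ξ = 418.3/1 = 418.3 mol.
Outlet amounts (n = n₀ + ν ξ):
  B: 674.6 − 1(418.3) = 256.3
  A: 0 + 2(418.3) = 836.5
Total out = 256.3 + 836.5 = 1093 mol.

1090 mol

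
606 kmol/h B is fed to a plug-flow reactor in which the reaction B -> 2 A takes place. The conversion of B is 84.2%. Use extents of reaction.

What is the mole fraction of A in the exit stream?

B reacted = 0.842 × 606 = 510.3 kmol/h; ν_B = −1, so ξ = 510.3/1 = 510.3 kmol/h.
Outlet amounts (n = n₀ + ν ξ):
  B: 606 − 1(510.3) = 95.75
  A: 0 + 2(510.3) = 1021
Total out = 1116 kmol/h; y_A = 1021 / 1116 = 0.9142.

0.914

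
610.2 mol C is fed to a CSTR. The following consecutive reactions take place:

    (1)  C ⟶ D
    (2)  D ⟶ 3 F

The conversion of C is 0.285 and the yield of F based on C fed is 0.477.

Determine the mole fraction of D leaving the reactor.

0.0956

Conversion of C: C consumed = 1ξ₁ = 0.285 × 610.2 → ξ₁ = 173.9 mol.
Yield of F: 3ξ₂ / 610.2 = 0.477 → ξ₂ = 97.02 mol.
Outlet amounts (n = n₀ + Σ ν·ξ):
  C: 610.2 − 1(173.9) = 436.3
  D: 0 + 1(173.9) − 1(97.02) = 76.89
  F: 0 + 3(97.02) = 291.1
Total out = 804.2 mol; y_D = 76.89 / 804.2 = 0.0956.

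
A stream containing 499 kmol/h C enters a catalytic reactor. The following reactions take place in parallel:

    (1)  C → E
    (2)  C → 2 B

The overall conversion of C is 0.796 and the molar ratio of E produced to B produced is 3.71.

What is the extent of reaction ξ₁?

Conversion of C: C consumed = 0.796 × 499 = 397.2 kmol/h = 1ξ₁ + 1ξ₂.
Selectivity: 1ξ₁ / (2ξ₂) = 3.71 → ξ₁ = 7.42 ξ₂.
Substitute: (1·7.42 + 1) ξ₂ = 397.2 → ξ₂ = 47.17 kmol/h, ξ₁ = 350 kmol/h.
Outlet amounts (n = n₀ + Σ ν·ξ):
  C: 499 − 1(350) − 1(47.17) = 101.8
  E: 0 + 1(350) = 350
  B: 0 + 2(47.17) = 94.35

ξ₁ = 350 kmol/h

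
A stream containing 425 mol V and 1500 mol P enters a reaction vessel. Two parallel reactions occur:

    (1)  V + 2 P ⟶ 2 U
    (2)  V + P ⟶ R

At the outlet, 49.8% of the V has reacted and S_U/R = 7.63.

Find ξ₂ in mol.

Conversion of V: V consumed = 0.498 × 425 = 211.7 mol = 1ξ₁ + 1ξ₂.
Selectivity: 2ξ₁ / (1ξ₂) = 7.63 → ξ₁ = 3.815 ξ₂.
Substitute: (1·3.815 + 1) ξ₂ = 211.7 → ξ₂ = 43.96 mol, ξ₁ = 167.7 mol.
Outlet amounts (n = n₀ + Σ ν·ξ):
  V: 425 − 1(167.7) − 1(43.96) = 213.3
  P: 1500 − 2(167.7) − 1(43.96) = 1121
  U: 0 + 2(167.7) = 335.4
  R: 0 + 1(43.96) = 43.96

ξ₂ = 44 mol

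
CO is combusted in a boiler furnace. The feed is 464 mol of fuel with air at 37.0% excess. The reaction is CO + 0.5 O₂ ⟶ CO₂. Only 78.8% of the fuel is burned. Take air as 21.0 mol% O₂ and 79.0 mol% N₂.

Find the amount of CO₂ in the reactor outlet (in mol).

366 mol

Stoichiometric O₂ = 0.5 × 464 = 232 mol; O₂ fed = 232 × 1.370 = 317.8 mol.
N₂ fed = 317.8 × 79/21 = 1196 mol.
Fuel reacted = 0.788 × 464 → ξ = 365.6 mol.
Outlet (n = n₀ + ν ξ):
  CO: 464 − 1(365.6) = 98.37
  O₂: 317.8 − 0.5(365.6) = 135
  N₂: 1196 (inert)
  CO₂: 0 + 1(365.6) = 365.6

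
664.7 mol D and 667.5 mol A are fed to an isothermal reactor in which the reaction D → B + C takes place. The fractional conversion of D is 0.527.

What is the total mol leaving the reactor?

1680 mol

D reacted = 0.527 × 664.7 = 350.3 mol; ν_D = −1, so ξ = 350.3/1 = 350.3 mol.
Outlet amounts (n = n₀ + ν ξ):
  D: 664.7 − 1(350.3) = 314.4
  B: 0 + 1(350.3) = 350.3
  C: 0 + 1(350.3) = 350.3
  A: 667.5 (inert)
Total out = 314.4 + 350.3 + 350.3 + 667.5 = 1682 mol.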